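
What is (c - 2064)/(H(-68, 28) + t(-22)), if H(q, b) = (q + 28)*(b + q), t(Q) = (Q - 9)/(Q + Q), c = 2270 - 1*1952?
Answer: -25608/23477 ≈ -1.0908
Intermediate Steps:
c = 318 (c = 2270 - 1952 = 318)
t(Q) = (-9 + Q)/(2*Q) (t(Q) = (-9 + Q)/((2*Q)) = (-9 + Q)*(1/(2*Q)) = (-9 + Q)/(2*Q))
H(q, b) = (28 + q)*(b + q)
(c - 2064)/(H(-68, 28) + t(-22)) = (318 - 2064)/(((-68)² + 28*28 + 28*(-68) + 28*(-68)) + (½)*(-9 - 22)/(-22)) = -1746/((4624 + 784 - 1904 - 1904) + (½)*(-1/22)*(-31)) = -1746/(1600 + 31/44) = -1746/70431/44 = -1746*44/70431 = -25608/23477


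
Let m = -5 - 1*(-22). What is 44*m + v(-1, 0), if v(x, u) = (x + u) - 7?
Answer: 740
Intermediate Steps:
v(x, u) = -7 + u + x (v(x, u) = (u + x) - 7 = -7 + u + x)
m = 17 (m = -5 + 22 = 17)
44*m + v(-1, 0) = 44*17 + (-7 + 0 - 1) = 748 - 8 = 740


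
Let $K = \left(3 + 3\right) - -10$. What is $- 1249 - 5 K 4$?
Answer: $399680$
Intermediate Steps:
$K = 16$ ($K = 6 + 10 = 16$)
$- 1249 - 5 K 4 = - 1249 \left(-5\right) 16 \cdot 4 = - 1249 \left(\left(-80\right) 4\right) = \left(-1249\right) \left(-320\right) = 399680$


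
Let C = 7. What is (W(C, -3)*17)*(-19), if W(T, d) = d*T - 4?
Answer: 8075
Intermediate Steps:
W(T, d) = -4 + T*d (W(T, d) = T*d - 4 = -4 + T*d)
(W(C, -3)*17)*(-19) = ((-4 + 7*(-3))*17)*(-19) = ((-4 - 21)*17)*(-19) = -25*17*(-19) = -425*(-19) = 8075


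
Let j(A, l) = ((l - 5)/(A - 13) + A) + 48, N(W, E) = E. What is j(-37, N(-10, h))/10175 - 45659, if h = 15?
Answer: -2322901571/50875 ≈ -45659.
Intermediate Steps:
j(A, l) = 48 + A + (-5 + l)/(-13 + A) (j(A, l) = ((-5 + l)/(-13 + A) + A) + 48 = (A + (-5 + l)/(-13 + A)) + 48 = 48 + A + (-5 + l)/(-13 + A))
j(-37, N(-10, h))/10175 - 45659 = ((-629 + 15 + (-37)**2 + 35*(-37))/(-13 - 37))/10175 - 45659 = ((-629 + 15 + 1369 - 1295)/(-50))*(1/10175) - 45659 = -1/50*(-540)*(1/10175) - 45659 = (54/5)*(1/10175) - 45659 = 54/50875 - 45659 = -2322901571/50875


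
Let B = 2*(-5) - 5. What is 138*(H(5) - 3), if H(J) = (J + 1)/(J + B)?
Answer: -2484/5 ≈ -496.80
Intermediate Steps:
B = -15 (B = -10 - 5 = -15)
H(J) = (1 + J)/(-15 + J) (H(J) = (J + 1)/(J - 15) = (1 + J)/(-15 + J))
138*(H(5) - 3) = 138*((1 + 5)/(-15 + 5) - 3) = 138*(6/(-10) - 3) = 138*(-⅒*6 - 3) = 138*(-⅗ - 3) = 138*(-18/5) = -2484/5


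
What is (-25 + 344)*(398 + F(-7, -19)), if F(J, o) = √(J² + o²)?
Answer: 126962 + 319*√410 ≈ 1.3342e+5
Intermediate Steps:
(-25 + 344)*(398 + F(-7, -19)) = (-25 + 344)*(398 + √((-7)² + (-19)²)) = 319*(398 + √(49 + 361)) = 319*(398 + √410) = 126962 + 319*√410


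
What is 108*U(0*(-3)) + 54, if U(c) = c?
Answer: 54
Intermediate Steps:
108*U(0*(-3)) + 54 = 108*(0*(-3)) + 54 = 108*0 + 54 = 0 + 54 = 54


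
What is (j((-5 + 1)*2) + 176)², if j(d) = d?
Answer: 28224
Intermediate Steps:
(j((-5 + 1)*2) + 176)² = ((-5 + 1)*2 + 176)² = (-4*2 + 176)² = (-8 + 176)² = 168² = 28224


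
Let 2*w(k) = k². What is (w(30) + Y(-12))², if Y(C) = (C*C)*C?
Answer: 1633284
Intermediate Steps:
w(k) = k²/2
Y(C) = C³ (Y(C) = C²*C = C³)
(w(30) + Y(-12))² = ((½)*30² + (-12)³)² = ((½)*900 - 1728)² = (450 - 1728)² = (-1278)² = 1633284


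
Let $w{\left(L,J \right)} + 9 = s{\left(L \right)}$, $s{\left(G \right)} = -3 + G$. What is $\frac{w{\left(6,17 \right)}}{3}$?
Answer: $-2$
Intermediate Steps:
$w{\left(L,J \right)} = -12 + L$ ($w{\left(L,J \right)} = -9 + \left(-3 + L\right) = -12 + L$)
$\frac{w{\left(6,17 \right)}}{3} = \frac{-12 + 6}{3} = \left(-6\right) \frac{1}{3} = -2$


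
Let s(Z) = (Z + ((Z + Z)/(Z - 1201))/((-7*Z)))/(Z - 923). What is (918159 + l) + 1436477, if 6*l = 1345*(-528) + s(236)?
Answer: 10377852223363/4640685 ≈ 2.2363e+6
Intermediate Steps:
s(Z) = (Z - 2/(7*(-1201 + Z)))/(-923 + Z) (s(Z) = (Z + ((2*Z)/(-1201 + Z))*(-1/(7*Z)))/(-923 + Z) = (Z + (2*Z/(-1201 + Z))*(-1/(7*Z)))/(-923 + Z) = (Z - 2/(7*(-1201 + Z)))/(-923 + Z))
l = -549271742297/4640685 (l = (1345*(-528) + (-2/7 + 236² - 1201*236)/(1108523 + 236² - 2124*236))/6 = (-710160 + (-2/7 + 55696 - 283436)/(1108523 + 55696 - 501264))/6 = (-710160 - 1594182/7/662955)/6 = (-710160 + (1/662955)*(-1594182/7))/6 = (-710160 - 531394/1546895)/6 = (⅙)*(-1098543484594/1546895) = -549271742297/4640685 ≈ -1.1836e+5)
(918159 + l) + 1436477 = (918159 - 549271742297/4640685) + 1436477 = 3711614956618/4640685 + 1436477 = 10377852223363/4640685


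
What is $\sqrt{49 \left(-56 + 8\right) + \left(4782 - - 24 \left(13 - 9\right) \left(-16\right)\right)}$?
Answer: $\sqrt{894} \approx 29.9$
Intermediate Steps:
$\sqrt{49 \left(-56 + 8\right) + \left(4782 - - 24 \left(13 - 9\right) \left(-16\right)\right)} = \sqrt{49 \left(-48\right) + \left(4782 - - 24 \left(13 - 9\right) \left(-16\right)\right)} = \sqrt{-2352 + \left(4782 - \left(-24\right) 4 \left(-16\right)\right)} = \sqrt{-2352 + \left(4782 - \left(-96\right) \left(-16\right)\right)} = \sqrt{-2352 + \left(4782 - 1536\right)} = \sqrt{-2352 + 3246} = \sqrt{894}$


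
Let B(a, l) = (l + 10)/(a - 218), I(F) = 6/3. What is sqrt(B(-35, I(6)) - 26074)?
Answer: I*sqrt(1668973702)/253 ≈ 161.47*I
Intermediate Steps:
I(F) = 2 (I(F) = 6*(1/3) = 2)
B(a, l) = (10 + l)/(-218 + a)
sqrt(B(-35, I(6)) - 26074) = sqrt((10 + 2)/(-218 - 35) - 26074) = sqrt(12/(-253) - 26074) = sqrt(-1/253*12 - 26074) = sqrt(-12/253 - 26074) = sqrt(-6596734/253) = I*sqrt(1668973702)/253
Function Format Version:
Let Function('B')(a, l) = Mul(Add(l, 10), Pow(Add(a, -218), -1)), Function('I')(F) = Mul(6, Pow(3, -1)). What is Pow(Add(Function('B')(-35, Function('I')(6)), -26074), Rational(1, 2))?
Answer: Mul(Rational(1, 253), I, Pow(1668973702, Rational(1, 2))) ≈ Mul(161.47, I)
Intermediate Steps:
Function('I')(F) = 2 (Function('I')(F) = Mul(6, Rational(1, 3)) = 2)
Function('B')(a, l) = Mul(Pow(Add(-218, a), -1), Add(10, l)) (Function('B')(a, l) = Mul(Add(10, l), Pow(Add(-218, a), -1)) = Mul(Pow(Add(-218, a), -1), Add(10, l)))
Pow(Add(Function('B')(-35, Function('I')(6)), -26074), Rational(1, 2)) = Pow(Add(Mul(Pow(Add(-218, -35), -1), Add(10, 2)), -26074), Rational(1, 2)) = Pow(Add(Mul(Pow(-253, -1), 12), -26074), Rational(1, 2)) = Pow(Add(Mul(Rational(-1, 253), 12), -26074), Rational(1, 2)) = Pow(Add(Rational(-12, 253), -26074), Rational(1, 2)) = Pow(Rational(-6596734, 253), Rational(1, 2)) = Mul(Rational(1, 253), I, Pow(1668973702, Rational(1, 2)))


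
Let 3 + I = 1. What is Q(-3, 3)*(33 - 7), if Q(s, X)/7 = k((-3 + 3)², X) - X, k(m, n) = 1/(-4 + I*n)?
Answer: -2821/5 ≈ -564.20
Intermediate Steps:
I = -2 (I = -3 + 1 = -2)
k(m, n) = 1/(-4 - 2*n)
Q(s, X) = -7*X - 7/(4 + 2*X) (Q(s, X) = 7*(-1/(4 + 2*X) - X) = 7*(-X - 1/(4 + 2*X)) = -7*X - 7/(4 + 2*X))
Q(-3, 3)*(33 - 7) = (7*(-1 - 2*3*(2 + 3))/(2*(2 + 3)))*(33 - 7) = ((7/2)*(-1 - 2*3*5)/5)*26 = ((7/2)*(⅕)*(-1 - 30))*26 = ((7/2)*(⅕)*(-31))*26 = -217/10*26 = -2821/5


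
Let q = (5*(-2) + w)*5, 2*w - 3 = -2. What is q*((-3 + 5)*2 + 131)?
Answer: -12825/2 ≈ -6412.5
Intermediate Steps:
w = 1/2 (w = 3/2 + (1/2)*(-2) = 3/2 - 1 = 1/2 ≈ 0.50000)
q = -95/2 (q = (5*(-2) + 1/2)*5 = (-10 + 1/2)*5 = -19/2*5 = -95/2 ≈ -47.500)
q*((-3 + 5)*2 + 131) = -95*((-3 + 5)*2 + 131)/2 = -95*(2*2 + 131)/2 = -95*(4 + 131)/2 = -95/2*135 = -12825/2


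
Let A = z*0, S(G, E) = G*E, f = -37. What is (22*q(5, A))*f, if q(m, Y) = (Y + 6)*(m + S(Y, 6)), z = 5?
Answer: -24420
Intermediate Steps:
S(G, E) = E*G
A = 0 (A = 5*0 = 0)
q(m, Y) = (6 + Y)*(m + 6*Y) (q(m, Y) = (Y + 6)*(m + 6*Y) = (6 + Y)*(m + 6*Y))
(22*q(5, A))*f = (22*(6*5 + 6*0**2 + 36*0 + 0*5))*(-37) = (22*(30 + 6*0 + 0 + 0))*(-37) = (22*(30 + 0 + 0 + 0))*(-37) = (22*30)*(-37) = 660*(-37) = -24420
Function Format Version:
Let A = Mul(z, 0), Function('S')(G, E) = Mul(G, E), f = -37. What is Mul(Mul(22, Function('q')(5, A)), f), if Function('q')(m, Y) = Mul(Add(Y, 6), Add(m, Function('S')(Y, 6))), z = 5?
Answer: -24420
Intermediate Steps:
Function('S')(G, E) = Mul(E, G)
A = 0 (A = Mul(5, 0) = 0)
Function('q')(m, Y) = Mul(Add(6, Y), Add(m, Mul(6, Y))) (Function('q')(m, Y) = Mul(Add(Y, 6), Add(m, Mul(6, Y))) = Mul(Add(6, Y), Add(m, Mul(6, Y))))
Mul(Mul(22, Function('q')(5, A)), f) = Mul(Mul(22, Add(Mul(6, 5), Mul(6, Pow(0, 2)), Mul(36, 0), Mul(0, 5))), -37) = Mul(Mul(22, Add(30, Mul(6, 0), 0, 0)), -37) = Mul(Mul(22, Add(30, 0, 0, 0)), -37) = Mul(Mul(22, 30), -37) = Mul(660, -37) = -24420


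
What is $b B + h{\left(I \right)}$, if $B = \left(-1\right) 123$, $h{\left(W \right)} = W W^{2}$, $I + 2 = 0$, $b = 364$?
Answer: $-44780$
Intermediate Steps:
$I = -2$ ($I = -2 + 0 = -2$)
$h{\left(W \right)} = W^{3}$
$B = -123$
$b B + h{\left(I \right)} = 364 \left(-123\right) + \left(-2\right)^{3} = -44772 - 8 = -44780$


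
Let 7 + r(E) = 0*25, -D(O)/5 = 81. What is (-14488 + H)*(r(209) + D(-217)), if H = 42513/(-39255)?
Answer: 78110936212/13085 ≈ 5.9695e+6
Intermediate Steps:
D(O) = -405 (D(O) = -5*81 = -405)
H = -14171/13085 (H = 42513*(-1/39255) = -14171/13085 ≈ -1.0830)
r(E) = -7 (r(E) = -7 + 0*25 = -7 + 0 = -7)
(-14488 + H)*(r(209) + D(-217)) = (-14488 - 14171/13085)*(-7 - 405) = -189589651/13085*(-412) = 78110936212/13085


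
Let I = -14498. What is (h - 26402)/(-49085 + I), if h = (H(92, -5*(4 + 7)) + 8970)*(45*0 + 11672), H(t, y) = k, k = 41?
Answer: -105149990/63583 ≈ -1653.7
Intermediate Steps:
H(t, y) = 41
h = 105176392 (h = (41 + 8970)*(45*0 + 11672) = 9011*(0 + 11672) = 9011*11672 = 105176392)
(h - 26402)/(-49085 + I) = (105176392 - 26402)/(-49085 - 14498) = 105149990/(-63583) = 105149990*(-1/63583) = -105149990/63583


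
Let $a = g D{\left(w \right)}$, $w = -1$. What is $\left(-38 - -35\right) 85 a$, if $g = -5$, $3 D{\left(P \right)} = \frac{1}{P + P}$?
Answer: $- \frac{425}{2} \approx -212.5$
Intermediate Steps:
$D{\left(P \right)} = \frac{1}{6 P}$ ($D{\left(P \right)} = \frac{1}{3 \left(P + P\right)} = \frac{1}{3 \cdot 2 P} = \frac{\frac{1}{2} \frac{1}{P}}{3} = \frac{1}{6 P}$)
$a = \frac{5}{6}$ ($a = - 5 \frac{1}{6 \left(-1\right)} = - 5 \cdot \frac{1}{6} \left(-1\right) = \left(-5\right) \left(- \frac{1}{6}\right) = \frac{5}{6} \approx 0.83333$)
$\left(-38 - -35\right) 85 a = \left(-38 - -35\right) 85 \cdot \frac{5}{6} = \left(-38 + 35\right) 85 \cdot \frac{5}{6} = \left(-3\right) 85 \cdot \frac{5}{6} = \left(-255\right) \frac{5}{6} = - \frac{425}{2}$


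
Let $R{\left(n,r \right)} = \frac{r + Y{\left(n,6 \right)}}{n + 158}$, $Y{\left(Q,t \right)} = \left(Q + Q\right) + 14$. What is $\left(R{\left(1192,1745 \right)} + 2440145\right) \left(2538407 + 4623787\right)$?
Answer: $\frac{1310761039358069}{75} \approx 1.7477 \cdot 10^{13}$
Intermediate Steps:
$Y{\left(Q,t \right)} = 14 + 2 Q$ ($Y{\left(Q,t \right)} = 2 Q + 14 = 14 + 2 Q$)
$R{\left(n,r \right)} = \frac{14 + r + 2 n}{158 + n}$ ($R{\left(n,r \right)} = \frac{r + \left(14 + 2 n\right)}{n + 158} = \frac{14 + r + 2 n}{158 + n}$)
$\left(R{\left(1192,1745 \right)} + 2440145\right) \left(2538407 + 4623787\right) = \left(\frac{14 + 1745 + 2 \cdot 1192}{158 + 1192} + 2440145\right) \left(2538407 + 4623787\right) = \left(\frac{14 + 1745 + 2384}{1350} + 2440145\right) 7162194 = \left(\frac{1}{1350} \cdot 4143 + 2440145\right) 7162194 = \left(\frac{1381}{450} + 2440145\right) 7162194 = \frac{1098066631}{450} \cdot 7162194 = \frac{1310761039358069}{75}$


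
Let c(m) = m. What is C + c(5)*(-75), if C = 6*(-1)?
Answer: -381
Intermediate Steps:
C = -6
C + c(5)*(-75) = -6 + 5*(-75) = -6 - 375 = -381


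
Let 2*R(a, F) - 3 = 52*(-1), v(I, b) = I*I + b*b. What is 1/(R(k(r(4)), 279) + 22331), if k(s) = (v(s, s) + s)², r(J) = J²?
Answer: 2/44613 ≈ 4.4830e-5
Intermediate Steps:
v(I, b) = I² + b²
k(s) = (s + 2*s²)² (k(s) = ((s² + s²) + s)² = (2*s² + s)² = (s + 2*s²)²)
R(a, F) = -49/2 (R(a, F) = 3/2 + (52*(-1))/2 = 3/2 + (½)*(-52) = 3/2 - 26 = -49/2)
1/(R(k(r(4)), 279) + 22331) = 1/(-49/2 + 22331) = 1/(44613/2) = 2/44613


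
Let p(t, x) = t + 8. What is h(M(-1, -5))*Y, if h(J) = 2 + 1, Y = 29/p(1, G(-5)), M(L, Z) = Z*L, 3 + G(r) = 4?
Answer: 29/3 ≈ 9.6667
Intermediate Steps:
G(r) = 1 (G(r) = -3 + 4 = 1)
p(t, x) = 8 + t
M(L, Z) = L*Z
Y = 29/9 (Y = 29/(8 + 1) = 29/9 ≈ 3.2222)
h(J) = 3
h(M(-1, -5))*Y = 3*(29/9) = 29/3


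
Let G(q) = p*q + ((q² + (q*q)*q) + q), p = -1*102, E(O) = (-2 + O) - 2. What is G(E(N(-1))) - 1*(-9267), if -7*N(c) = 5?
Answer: 3313584/343 ≈ 9660.6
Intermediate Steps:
N(c) = -5/7 (N(c) = -⅐*5 = -5/7)
E(O) = -4 + O
p = -102
G(q) = q² + q³ - 101*q (G(q) = -102*q + ((q² + (q*q)*q) + q) = -102*q + ((q² + q²*q) + q) = -102*q + ((q² + q³) + q) = -102*q + (q + q² + q³) = q² + q³ - 101*q)
G(E(N(-1))) - 1*(-9267) = (-4 - 5/7)*(-101 + (-4 - 5/7) + (-4 - 5/7)²) - 1*(-9267) = -33*(-101 - 33/7 + (-33/7)²)/7 + 9267 = -33*(-101 - 33/7 + 1089/49)/7 + 9267 = -33/7*(-4091/49) + 9267 = 135003/343 + 9267 = 3313584/343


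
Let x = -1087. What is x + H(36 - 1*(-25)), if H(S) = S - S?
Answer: -1087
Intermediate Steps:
H(S) = 0
x + H(36 - 1*(-25)) = -1087 + 0 = -1087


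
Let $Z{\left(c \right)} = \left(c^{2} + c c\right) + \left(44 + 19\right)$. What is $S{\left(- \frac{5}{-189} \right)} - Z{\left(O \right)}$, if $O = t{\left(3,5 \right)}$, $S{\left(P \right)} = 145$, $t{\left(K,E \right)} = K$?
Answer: $64$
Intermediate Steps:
$O = 3$
$Z{\left(c \right)} = 63 + 2 c^{2}$ ($Z{\left(c \right)} = \left(c^{2} + c^{2}\right) + 63 = 2 c^{2} + 63 = 63 + 2 c^{2}$)
$S{\left(- \frac{5}{-189} \right)} - Z{\left(O \right)} = 145 - \left(63 + 2 \cdot 3^{2}\right) = 145 - \left(63 + 2 \cdot 9\right) = 145 - \left(63 + 18\right) = 145 - 81 = 64$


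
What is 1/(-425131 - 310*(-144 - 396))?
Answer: -1/257731 ≈ -3.8800e-6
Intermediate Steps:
1/(-425131 - 310*(-144 - 396)) = 1/(-425131 - 310*(-540)) = 1/(-425131 + 167400) = 1/(-257731) = -1/257731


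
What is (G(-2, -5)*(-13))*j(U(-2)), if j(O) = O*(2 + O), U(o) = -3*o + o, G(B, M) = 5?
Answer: -1560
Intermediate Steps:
U(o) = -2*o
(G(-2, -5)*(-13))*j(U(-2)) = (5*(-13))*((-2*(-2))*(2 - 2*(-2))) = -260*(2 + 4) = -260*6 = -65*24 = -1560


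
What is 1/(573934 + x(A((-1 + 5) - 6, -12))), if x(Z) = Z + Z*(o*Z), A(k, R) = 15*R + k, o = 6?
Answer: 1/772496 ≈ 1.2945e-6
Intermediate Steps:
A(k, R) = k + 15*R
x(Z) = Z + 6*Z² (x(Z) = Z + Z*(6*Z) = Z + 6*Z²)
1/(573934 + x(A((-1 + 5) - 6, -12))) = 1/(573934 + (((-1 + 5) - 6) + 15*(-12))*(1 + 6*(((-1 + 5) - 6) + 15*(-12)))) = 1/(573934 + ((4 - 6) - 180)*(1 + 6*((4 - 6) - 180))) = 1/(573934 + (-2 - 180)*(1 + 6*(-2 - 180))) = 1/(573934 - 182*(1 + 6*(-182))) = 1/(573934 - 182*(1 - 1092)) = 1/(573934 - 182*(-1091)) = 1/(573934 + 198562) = 1/772496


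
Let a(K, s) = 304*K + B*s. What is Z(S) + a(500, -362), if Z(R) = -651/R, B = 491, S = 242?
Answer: -6230215/242 ≈ -25745.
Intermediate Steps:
a(K, s) = 304*K + 491*s
Z(S) + a(500, -362) = -651/242 + (304*500 + 491*(-362)) = -651*1/242 + (152000 - 177742) = -651/242 - 25742 = -6230215/242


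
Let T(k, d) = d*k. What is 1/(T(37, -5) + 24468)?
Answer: 1/24283 ≈ 4.1181e-5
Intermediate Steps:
1/(T(37, -5) + 24468) = 1/(-5*37 + 24468) = 1/(-185 + 24468) = 1/24283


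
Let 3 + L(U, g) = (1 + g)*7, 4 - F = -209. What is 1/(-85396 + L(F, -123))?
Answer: -1/86253 ≈ -1.1594e-5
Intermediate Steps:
F = 213 (F = 4 - 1*(-209) = 4 + 209 = 213)
L(U, g) = 4 + 7*g (L(U, g) = -3 + (1 + g)*7 = -3 + (7 + 7*g) = 4 + 7*g)
1/(-85396 + L(F, -123)) = 1/(-85396 + (4 + 7*(-123))) = 1/(-85396 + (4 - 861)) = 1/(-85396 - 857) = 1/(-86253) = -1/86253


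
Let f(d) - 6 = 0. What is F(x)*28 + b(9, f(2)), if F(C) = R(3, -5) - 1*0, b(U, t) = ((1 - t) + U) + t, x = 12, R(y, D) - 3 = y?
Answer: 178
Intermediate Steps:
R(y, D) = 3 + y
f(d) = 6 (f(d) = 6 + 0 = 6)
b(U, t) = 1 + U (b(U, t) = (1 + U - t) + t = 1 + U)
F(C) = 6 (F(C) = (3 + 3) - 1*0 = 6 + 0 = 6)
F(x)*28 + b(9, f(2)) = 6*28 + (1 + 9) = 168 + 10 = 178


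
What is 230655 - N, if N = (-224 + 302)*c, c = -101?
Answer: 238533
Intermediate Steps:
N = -7878 (N = (-224 + 302)*(-101) = 78*(-101) = -7878)
230655 - N = 230655 - 1*(-7878) = 230655 + 7878 = 238533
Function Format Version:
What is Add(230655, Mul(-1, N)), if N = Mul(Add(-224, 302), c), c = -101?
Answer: 238533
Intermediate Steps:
N = -7878 (N = Mul(Add(-224, 302), -101) = Mul(78, -101) = -7878)
Add(230655, Mul(-1, N)) = Add(230655, Mul(-1, -7878)) = Add(230655, 7878) = 238533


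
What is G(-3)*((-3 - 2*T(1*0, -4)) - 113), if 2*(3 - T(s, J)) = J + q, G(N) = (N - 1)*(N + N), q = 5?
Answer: -2904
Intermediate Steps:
G(N) = 2*N*(-1 + N) (G(N) = (-1 + N)*(2*N) = 2*N*(-1 + N))
T(s, J) = ½ - J/2 (T(s, J) = 3 - (J + 5)/2 = 3 - (5 + J)/2 = 3 + (-5/2 - J/2) = ½ - J/2)
G(-3)*((-3 - 2*T(1*0, -4)) - 113) = (2*(-3)*(-1 - 3))*((-3 - 2*(½ - ½*(-4))) - 113) = (2*(-3)*(-4))*((-3 - 2*(½ + 2)) - 113) = 24*((-3 - 2*5/2) - 113) = 24*((-3 - 5) - 113) = 24*(-8 - 113) = 24*(-121) = -2904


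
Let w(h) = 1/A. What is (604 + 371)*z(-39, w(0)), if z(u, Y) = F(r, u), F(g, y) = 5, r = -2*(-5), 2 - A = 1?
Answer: 4875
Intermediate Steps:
A = 1 (A = 2 - 1*1 = 2 - 1 = 1)
w(h) = 1 (w(h) = 1/1 = 1)
r = 10
z(u, Y) = 5
(604 + 371)*z(-39, w(0)) = (604 + 371)*5 = 975*5 = 4875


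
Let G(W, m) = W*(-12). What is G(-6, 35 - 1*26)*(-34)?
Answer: -2448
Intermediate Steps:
G(W, m) = -12*W
G(-6, 35 - 1*26)*(-34) = -12*(-6)*(-34) = 72*(-34) = -2448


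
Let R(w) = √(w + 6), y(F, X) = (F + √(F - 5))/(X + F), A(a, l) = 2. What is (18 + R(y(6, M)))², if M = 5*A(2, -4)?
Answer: (72 + √103)²/16 ≈ 421.78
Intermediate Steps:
M = 10 (M = 5*2 = 10)
y(F, X) = (F + √(-5 + F))/(F + X)
R(w) = √(6 + w)
(18 + R(y(6, M)))² = (18 + √(6 + (6 + √(-5 + 6))/(6 + 10)))² = (18 + √(6 + (6 + √1)/16))² = (18 + √(6 + (6 + 1)/16))² = (18 + √(6 + (1/16)*7))² = (18 + √(6 + 7/16))² = (18 + √(103/16))² = (18 + √103/4)²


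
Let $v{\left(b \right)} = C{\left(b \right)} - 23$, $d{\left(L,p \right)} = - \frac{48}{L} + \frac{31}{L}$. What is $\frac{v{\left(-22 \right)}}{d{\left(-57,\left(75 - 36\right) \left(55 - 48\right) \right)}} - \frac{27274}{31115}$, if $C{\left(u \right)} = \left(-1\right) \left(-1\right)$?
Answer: $- \frac{39481868}{528955} \approx -74.641$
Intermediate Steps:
$C{\left(u \right)} = 1$
$d{\left(L,p \right)} = - \frac{17}{L}$
$v{\left(b \right)} = -22$ ($v{\left(b \right)} = 1 - 23 = -22$)
$\frac{v{\left(-22 \right)}}{d{\left(-57,\left(75 - 36\right) \left(55 - 48\right) \right)}} - \frac{27274}{31115} = - \frac{22}{\left(-17\right) \frac{1}{-57}} - \frac{27274}{31115} = - \frac{22}{\left(-17\right) \left(- \frac{1}{57}\right)} - \frac{27274}{31115} = - \frac{22}{\frac{17}{57}} - \frac{27274}{31115} = \left(-22\right) \frac{57}{17} - \frac{27274}{31115} = - \frac{1254}{17} - \frac{27274}{31115} = - \frac{39481868}{528955}$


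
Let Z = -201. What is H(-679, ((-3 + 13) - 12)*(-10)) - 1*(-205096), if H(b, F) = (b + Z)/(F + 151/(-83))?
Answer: 309416824/1509 ≈ 2.0505e+5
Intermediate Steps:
H(b, F) = (-201 + b)/(-151/83 + F) (H(b, F) = (b - 201)/(F + 151/(-83)) = (-201 + b)/(F + 151*(-1/83)) = (-201 + b)/(F - 151/83) = (-201 + b)/(-151/83 + F))
H(-679, ((-3 + 13) - 12)*(-10)) - 1*(-205096) = 83*(-201 - 679)/(-151 + 83*(((-3 + 13) - 12)*(-10))) - 1*(-205096) = 83*(-880)/(-151 + 83*((10 - 12)*(-10))) + 205096 = 83*(-880)/(-151 + 83*(-2*(-10))) + 205096 = 83*(-880)/(-151 + 83*20) + 205096 = 83*(-880)/(-151 + 1660) + 205096 = 83*(-880)/1509 + 205096 = 83*(1/1509)*(-880) + 205096 = -73040/1509 + 205096 = 309416824/1509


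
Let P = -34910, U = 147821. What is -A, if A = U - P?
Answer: -182731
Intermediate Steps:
A = 182731 (A = 147821 - 1*(-34910) = 147821 + 34910 = 182731)
-A = -1*182731 = -182731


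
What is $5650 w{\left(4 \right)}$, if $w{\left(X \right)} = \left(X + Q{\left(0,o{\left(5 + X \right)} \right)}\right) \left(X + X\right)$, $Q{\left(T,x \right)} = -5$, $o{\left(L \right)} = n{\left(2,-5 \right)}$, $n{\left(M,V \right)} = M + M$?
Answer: $-45200$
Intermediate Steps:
$n{\left(M,V \right)} = 2 M$
$o{\left(L \right)} = 4$ ($o{\left(L \right)} = 2 \cdot 2 = 4$)
$w{\left(X \right)} = 2 X \left(-5 + X\right)$ ($w{\left(X \right)} = \left(X - 5\right) \left(X + X\right) = \left(-5 + X\right) 2 X = 2 X \left(-5 + X\right)$)
$5650 w{\left(4 \right)} = 5650 \cdot 2 \cdot 4 \left(-5 + 4\right) = 5650 \cdot 2 \cdot 4 \left(-1\right) = 5650 \left(-8\right) = -45200$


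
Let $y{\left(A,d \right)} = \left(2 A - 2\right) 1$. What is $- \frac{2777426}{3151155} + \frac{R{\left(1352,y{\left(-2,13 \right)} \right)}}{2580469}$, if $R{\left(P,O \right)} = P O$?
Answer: $- \frac{7192623862154}{8131457791695} \approx -0.88454$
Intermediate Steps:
$y{\left(A,d \right)} = -2 + 2 A$ ($y{\left(A,d \right)} = \left(-2 + 2 A\right) 1 = -2 + 2 A$)
$R{\left(P,O \right)} = O P$
$- \frac{2777426}{3151155} + \frac{R{\left(1352,y{\left(-2,13 \right)} \right)}}{2580469} = - \frac{2777426}{3151155} + \frac{\left(-2 + 2 \left(-2\right)\right) 1352}{2580469} = \left(-2777426\right) \frac{1}{3151155} + \left(-2 - 4\right) 1352 \cdot \frac{1}{2580469} = - \frac{2777426}{3151155} + \left(-6\right) 1352 \cdot \frac{1}{2580469} = - \frac{2777426}{3151155} - \frac{8112}{2580469} = - \frac{7192623862154}{8131457791695}$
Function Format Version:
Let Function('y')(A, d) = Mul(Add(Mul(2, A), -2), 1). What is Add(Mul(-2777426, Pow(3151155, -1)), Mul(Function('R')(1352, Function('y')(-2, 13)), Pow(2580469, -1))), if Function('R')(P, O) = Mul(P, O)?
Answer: Rational(-7192623862154, 8131457791695) ≈ -0.88454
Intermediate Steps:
Function('y')(A, d) = Add(-2, Mul(2, A)) (Function('y')(A, d) = Mul(Add(-2, Mul(2, A)), 1) = Add(-2, Mul(2, A)))
Function('R')(P, O) = Mul(O, P)
Add(Mul(-2777426, Pow(3151155, -1)), Mul(Function('R')(1352, Function('y')(-2, 13)), Pow(2580469, -1))) = Add(Mul(-2777426, Pow(3151155, -1)), Mul(Mul(Add(-2, Mul(2, -2)), 1352), Pow(2580469, -1))) = Add(Mul(-2777426, Rational(1, 3151155)), Mul(Mul(Add(-2, -4), 1352), Rational(1, 2580469))) = Add(Rational(-2777426, 3151155), Mul(Mul(-6, 1352), Rational(1, 2580469))) = Add(Rational(-2777426, 3151155), Mul(-8112, Rational(1, 2580469))) = Add(Rational(-2777426, 3151155), Rational(-8112, 2580469)) = Rational(-7192623862154, 8131457791695)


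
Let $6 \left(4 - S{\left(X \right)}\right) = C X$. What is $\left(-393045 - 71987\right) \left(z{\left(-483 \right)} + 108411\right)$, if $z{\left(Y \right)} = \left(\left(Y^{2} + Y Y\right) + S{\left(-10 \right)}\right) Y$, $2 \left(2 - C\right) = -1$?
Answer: $104749717074140$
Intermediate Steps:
$C = \frac{5}{2}$ ($C = 2 - - \frac{1}{2} = 2 + \frac{1}{2} = \frac{5}{2} \approx 2.5$)
$S{\left(X \right)} = 4 - \frac{5 X}{12}$ ($S{\left(X \right)} = 4 - \frac{\frac{5}{2} X}{6} = 4 - \frac{5 X}{12}$)
$z{\left(Y \right)} = Y \left(\frac{49}{6} + 2 Y^{2}\right)$ ($z{\left(Y \right)} = \left(\left(Y^{2} + Y Y\right) + \left(4 - - \frac{25}{6}\right)\right) Y = \left(\left(Y^{2} + Y^{2}\right) + \left(4 + \frac{25}{6}\right)\right) Y = \left(2 Y^{2} + \frac{49}{6}\right) Y = \left(\frac{49}{6} + 2 Y^{2}\right) Y = Y \left(\frac{49}{6} + 2 Y^{2}\right)$)
$\left(-393045 - 71987\right) \left(z{\left(-483 \right)} + 108411\right) = \left(-393045 - 71987\right) \left(\frac{1}{6} \left(-483\right) \left(49 + 12 \left(-483\right)^{2}\right) + 108411\right) = - 465032 \left(\frac{1}{6} \left(-483\right) \left(49 + 12 \cdot 233289\right) + 108411\right) = - 465032 \left(\frac{1}{6} \left(-483\right) \left(49 + 2799468\right) + 108411\right) = - 465032 \left(\frac{1}{6} \left(-483\right) 2799517 + 108411\right) = - 465032 \left(- \frac{450722237}{2} + 108411\right) = \left(-465032\right) \left(- \frac{450505415}{2}\right) = 104749717074140$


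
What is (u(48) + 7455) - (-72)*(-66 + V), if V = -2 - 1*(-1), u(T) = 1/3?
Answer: 7894/3 ≈ 2631.3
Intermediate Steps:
u(T) = 1/3
V = -1 (V = -2 + 1 = -1)
(u(48) + 7455) - (-72)*(-66 + V) = (1/3 + 7455) - (-72)*(-66 - 1) = 22366/3 - (-72)*(-67) = 22366/3 - 1*4824 = 22366/3 - 4824 = 7894/3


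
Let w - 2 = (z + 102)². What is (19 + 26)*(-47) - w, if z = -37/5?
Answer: -276654/25 ≈ -11066.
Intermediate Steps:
z = -37/5 (z = -37*⅕ = -37/5 ≈ -7.4000)
w = 223779/25 (w = 2 + (-37/5 + 102)² = 2 + (473/5)² = 2 + 223729/25 = 223779/25 ≈ 8951.2)
(19 + 26)*(-47) - w = (19 + 26)*(-47) - 1*223779/25 = 45*(-47) - 223779/25 = -2115 - 223779/25 = -276654/25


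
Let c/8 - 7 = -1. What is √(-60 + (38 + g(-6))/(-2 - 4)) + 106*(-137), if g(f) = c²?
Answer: -14522 + I*√4053/3 ≈ -14522.0 + 21.221*I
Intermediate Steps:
c = 48 (c = 56 + 8*(-1) = 56 - 8 = 48)
g(f) = 2304 (g(f) = 48² = 2304)
√(-60 + (38 + g(-6))/(-2 - 4)) + 106*(-137) = √(-60 + (38 + 2304)/(-2 - 4)) + 106*(-137) = √(-60 + 2342/(-6)) - 14522 = √(-60 + 2342*(-⅙)) - 14522 = √(-60 - 1171/3) - 14522 = √(-1351/3) - 14522 = I*√4053/3 - 14522 = -14522 + I*√4053/3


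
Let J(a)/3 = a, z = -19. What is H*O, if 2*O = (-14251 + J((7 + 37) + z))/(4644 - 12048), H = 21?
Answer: 12404/617 ≈ 20.104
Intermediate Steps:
J(a) = 3*a
O = 1772/1851 (O = ((-14251 + 3*((7 + 37) - 19))/(4644 - 12048))/2 = ((-14251 + 3*(44 - 19))/(-7404))/2 = ((-14251 + 3*25)*(-1/7404))/2 = ((-14251 + 75)*(-1/7404))/2 = (-14176*(-1/7404))/2 = (½)*(3544/1851) = 1772/1851 ≈ 0.95732)
H*O = 21*(1772/1851) = 12404/617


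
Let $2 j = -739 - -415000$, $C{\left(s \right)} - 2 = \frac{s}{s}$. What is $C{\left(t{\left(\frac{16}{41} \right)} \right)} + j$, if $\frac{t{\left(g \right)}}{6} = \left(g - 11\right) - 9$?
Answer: $\frac{414267}{2} \approx 2.0713 \cdot 10^{5}$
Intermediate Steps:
$t{\left(g \right)} = -120 + 6 g$ ($t{\left(g \right)} = 6 \left(\left(g - 11\right) - 9\right) = 6 \left(\left(-11 + g\right) - 9\right) = 6 \left(-20 + g\right) = -120 + 6 g$)
$C{\left(s \right)} = 3$ ($C{\left(s \right)} = 2 + \frac{s}{s} = 2 + 1 = 3$)
$j = \frac{414261}{2}$ ($j = \frac{-739 - -415000}{2} = \frac{-739 + 415000}{2} = \frac{1}{2} \cdot 414261 = \frac{414261}{2} \approx 2.0713 \cdot 10^{5}$)
$C{\left(t{\left(\frac{16}{41} \right)} \right)} + j = 3 + \frac{414261}{2} = \frac{414267}{2}$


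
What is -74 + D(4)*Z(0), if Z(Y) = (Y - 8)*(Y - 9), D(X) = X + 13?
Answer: 1150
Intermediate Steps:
D(X) = 13 + X
Z(Y) = (-9 + Y)*(-8 + Y) (Z(Y) = (-8 + Y)*(-9 + Y) = (-9 + Y)*(-8 + Y))
-74 + D(4)*Z(0) = -74 + (13 + 4)*(72 + 0**2 - 17*0) = -74 + 17*(72 + 0 + 0) = -74 + 17*72 = -74 + 1224 = 1150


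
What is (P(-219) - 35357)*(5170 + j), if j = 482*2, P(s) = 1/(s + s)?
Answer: -47496687589/219 ≈ -2.1688e+8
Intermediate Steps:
P(s) = 1/(2*s)
j = 964
(P(-219) - 35357)*(5170 + j) = ((1/2)/(-219) - 35357)*(5170 + 964) = ((1/2)*(-1/219) - 35357)*6134 = (-1/438 - 35357)*6134 = -15486367/438*6134 = -47496687589/219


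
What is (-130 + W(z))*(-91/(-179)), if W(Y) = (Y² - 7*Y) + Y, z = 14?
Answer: -1638/179 ≈ -9.1508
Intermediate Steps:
W(Y) = Y² - 6*Y
(-130 + W(z))*(-91/(-179)) = (-130 + 14*(-6 + 14))*(-91/(-179)) = (-130 + 14*8)*(-91*(-1/179)) = (-130 + 112)*(91/179) = -18*91/179 = -1638/179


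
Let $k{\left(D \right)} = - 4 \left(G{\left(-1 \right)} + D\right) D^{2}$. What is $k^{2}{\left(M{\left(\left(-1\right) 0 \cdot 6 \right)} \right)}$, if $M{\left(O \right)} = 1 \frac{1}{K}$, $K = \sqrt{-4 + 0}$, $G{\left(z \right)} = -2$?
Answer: $\frac{\left(4 + i\right)^{2}}{4} \approx 3.75 + 2.0 i$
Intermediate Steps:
$K = 2 i$ ($K = \sqrt{-4} = 2 i \approx 2.0 i$)
$M{\left(O \right)} = - \frac{i}{2}$ ($M{\left(O \right)} = 1 \frac{1}{2 i} = 1 \left(- \frac{i}{2}\right) = - \frac{i}{2}$)
$k{\left(D \right)} = D^{2} \left(8 - 4 D\right)$ ($k{\left(D \right)} = - 4 \left(-2 + D\right) D^{2} = \left(8 - 4 D\right) D^{2} = D^{2} \left(8 - 4 D\right)$)
$k^{2}{\left(M{\left(\left(-1\right) 0 \cdot 6 \right)} \right)} = \left(4 \left(- \frac{i}{2}\right)^{2} \left(2 - - \frac{i}{2}\right)\right)^{2} = \left(4 \left(- \frac{1}{4}\right) \left(2 + \frac{i}{2}\right)\right)^{2} = \left(-2 - \frac{i}{2}\right)^{2}$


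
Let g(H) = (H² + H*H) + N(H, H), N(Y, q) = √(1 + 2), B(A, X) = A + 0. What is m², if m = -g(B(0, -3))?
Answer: 3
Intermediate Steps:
B(A, X) = A
N(Y, q) = √3
g(H) = √3 + 2*H² (g(H) = (H² + H*H) + √3 = (H² + H²) + √3 = 2*H² + √3 = √3 + 2*H²)
m = -√3 (m = -(√3 + 2*0²) = -(√3 + 2*0) = -(√3 + 0) = -√3 ≈ -1.7320)
m² = (-√3)² = 3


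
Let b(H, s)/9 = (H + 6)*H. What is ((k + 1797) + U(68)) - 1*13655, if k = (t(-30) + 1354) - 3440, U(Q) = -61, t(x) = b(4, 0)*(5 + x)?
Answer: -23005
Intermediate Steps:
b(H, s) = 9*H*(6 + H) (b(H, s) = 9*((H + 6)*H) = 9*((6 + H)*H) = 9*(H*(6 + H)) = 9*H*(6 + H))
t(x) = 1800 + 360*x (t(x) = (9*4*(6 + 4))*(5 + x) = (9*4*10)*(5 + x) = 360*(5 + x) = 1800 + 360*x)
k = -11086 (k = ((1800 + 360*(-30)) + 1354) - 3440 = ((1800 - 10800) + 1354) - 3440 = (-9000 + 1354) - 3440 = -7646 - 3440 = -11086)
((k + 1797) + U(68)) - 1*13655 = ((-11086 + 1797) - 61) - 1*13655 = (-9289 - 61) - 13655 = -9350 - 13655 = -23005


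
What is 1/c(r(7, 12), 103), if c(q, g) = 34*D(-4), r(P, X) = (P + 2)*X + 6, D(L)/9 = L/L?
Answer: 1/306 ≈ 0.0032680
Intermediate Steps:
D(L) = 9 (D(L) = 9*(L/L) = 9*1 = 9)
r(P, X) = 6 + X*(2 + P) (r(P, X) = (2 + P)*X + 6 = X*(2 + P) + 6 = 6 + X*(2 + P))
c(q, g) = 306 (c(q, g) = 34*9 = 306)
1/c(r(7, 12), 103) = 1/306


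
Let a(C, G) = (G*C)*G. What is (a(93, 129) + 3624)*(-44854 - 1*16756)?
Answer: -95571711570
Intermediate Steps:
a(C, G) = C*G² (a(C, G) = (C*G)*G = C*G²)
(a(93, 129) + 3624)*(-44854 - 1*16756) = (93*129² + 3624)*(-44854 - 1*16756) = (93*16641 + 3624)*(-44854 - 16756) = (1547613 + 3624)*(-61610) = 1551237*(-61610) = -95571711570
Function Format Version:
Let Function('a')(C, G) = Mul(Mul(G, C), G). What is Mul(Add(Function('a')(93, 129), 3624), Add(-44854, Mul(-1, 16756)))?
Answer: -95571711570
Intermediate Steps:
Function('a')(C, G) = Mul(C, Pow(G, 2)) (Function('a')(C, G) = Mul(Mul(C, G), G) = Mul(C, Pow(G, 2)))
Mul(Add(Function('a')(93, 129), 3624), Add(-44854, Mul(-1, 16756))) = Mul(Add(Mul(93, Pow(129, 2)), 3624), Add(-44854, Mul(-1, 16756))) = Mul(Add(Mul(93, 16641), 3624), Add(-44854, -16756)) = Mul(Add(1547613, 3624), -61610) = Mul(1551237, -61610) = -95571711570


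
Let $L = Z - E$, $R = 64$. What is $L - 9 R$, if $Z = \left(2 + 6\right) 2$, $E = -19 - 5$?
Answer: $-536$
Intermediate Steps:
$E = -24$ ($E = -19 - 5 = -24$)
$Z = 16$ ($Z = 8 \cdot 2 = 16$)
$L = 40$ ($L = 16 - -24 = 16 + 24 = 40$)
$L - 9 R = 40 - 576 = -536$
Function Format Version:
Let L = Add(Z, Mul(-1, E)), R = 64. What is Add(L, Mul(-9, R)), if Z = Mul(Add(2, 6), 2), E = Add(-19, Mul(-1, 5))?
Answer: -536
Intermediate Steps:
E = -24 (E = Add(-19, -5) = -24)
Z = 16 (Z = Mul(8, 2) = 16)
L = 40 (L = Add(16, Mul(-1, -24)) = Add(16, 24) = 40)
Add(L, Mul(-9, R)) = Add(40, Mul(-9, 64)) = Add(40, -576) = -536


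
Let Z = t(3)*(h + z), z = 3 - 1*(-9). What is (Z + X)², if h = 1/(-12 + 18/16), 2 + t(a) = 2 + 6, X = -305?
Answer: 45873529/841 ≈ 54546.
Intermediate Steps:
t(a) = 6 (t(a) = -2 + (2 + 6) = -2 + 8 = 6)
h = -8/87 (h = 1/(-12 + 18*(1/16)) = 1/(-12 + 9/8) = 1/(-87/8) = -8/87 ≈ -0.091954)
z = 12 (z = 3 + 9 = 12)
Z = 2072/29 (Z = 6*(-8/87 + 12) = 6*(1036/87) = 2072/29 ≈ 71.448)
(Z + X)² = (2072/29 - 305)² = (-6773/29)² = 45873529/841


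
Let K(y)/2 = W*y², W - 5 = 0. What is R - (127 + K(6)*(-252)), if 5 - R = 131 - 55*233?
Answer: 103282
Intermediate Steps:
W = 5 (W = 5 + 0 = 5)
K(y) = 10*y² (K(y) = 2*(5*y²) = 10*y²)
R = 12689 (R = 5 - (131 - 55*233) = 5 - (131 - 12815) = 5 - 1*(-12684) = 5 + 12684 = 12689)
R - (127 + K(6)*(-252)) = 12689 - (127 + (10*6²)*(-252)) = 12689 - (127 + (10*36)*(-252)) = 12689 - (127 + 360*(-252)) = 12689 - (127 - 90720) = 12689 - 1*(-90593) = 12689 + 90593 = 103282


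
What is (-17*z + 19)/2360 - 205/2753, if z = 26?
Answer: -1648319/6497080 ≈ -0.25370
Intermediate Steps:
(-17*z + 19)/2360 - 205/2753 = (-17*26 + 19)/2360 - 205/2753 = (-442 + 19)*(1/2360) - 205*1/2753 = -423*1/2360 - 205/2753 = -423/2360 - 205/2753 = -1648319/6497080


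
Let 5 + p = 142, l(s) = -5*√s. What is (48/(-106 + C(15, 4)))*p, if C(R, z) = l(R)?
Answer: -697056/10861 + 32880*√15/10861 ≈ -52.455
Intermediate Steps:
C(R, z) = -5*√R
p = 137 (p = -5 + 142 = 137)
(48/(-106 + C(15, 4)))*p = (48/(-106 - 5*√15))*137 = 6576/(-106 - 5*√15)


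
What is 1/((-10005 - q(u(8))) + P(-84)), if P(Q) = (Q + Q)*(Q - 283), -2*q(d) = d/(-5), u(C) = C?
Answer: 5/258251 ≈ 1.9361e-5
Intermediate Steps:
q(d) = d/10 (q(d) = -d/(2*(-5)) = -d*(-1)/(2*5) = -(-1)*d/10 = d/10)
P(Q) = 2*Q*(-283 + Q) (P(Q) = (2*Q)*(-283 + Q) = 2*Q*(-283 + Q))
1/((-10005 - q(u(8))) + P(-84)) = 1/((-10005 - 8/10) + 2*(-84)*(-283 - 84)) = 1/((-10005 - 1*4/5) + 2*(-84)*(-367)) = 1/((-10005 - 4/5) + 61656) = 1/(-50029/5 + 61656) = 1/(258251/5) = 5/258251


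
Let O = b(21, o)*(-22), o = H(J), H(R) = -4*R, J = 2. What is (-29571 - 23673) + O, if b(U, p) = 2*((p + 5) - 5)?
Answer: -52892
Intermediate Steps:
o = -8 (o = -4*2 = -8)
b(U, p) = 2*p (b(U, p) = 2*((5 + p) - 5) = 2*p)
O = 352 (O = (2*(-8))*(-22) = -16*(-22) = 352)
(-29571 - 23673) + O = (-29571 - 23673) + 352 = -53244 + 352 = -52892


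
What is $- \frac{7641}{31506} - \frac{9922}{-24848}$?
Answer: $\frac{10228247}{65238424} \approx 0.15678$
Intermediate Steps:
$- \frac{7641}{31506} - \frac{9922}{-24848} = \left(-7641\right) \frac{1}{31506} - - \frac{4961}{12424} = - \frac{2547}{10502} + \frac{4961}{12424} = \frac{10228247}{65238424}$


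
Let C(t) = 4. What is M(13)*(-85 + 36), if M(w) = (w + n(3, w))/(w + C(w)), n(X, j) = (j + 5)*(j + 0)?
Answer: -12103/17 ≈ -711.94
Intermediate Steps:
n(X, j) = j*(5 + j) (n(X, j) = (5 + j)*j = j*(5 + j))
M(w) = (w + w*(5 + w))/(4 + w) (M(w) = (w + w*(5 + w))/(w + 4) = (w + w*(5 + w))/(4 + w))
M(13)*(-85 + 36) = (13*(6 + 13)/(4 + 13))*(-85 + 36) = (13*19/17)*(-49) = (13*(1/17)*19)*(-49) = (247/17)*(-49) = -12103/17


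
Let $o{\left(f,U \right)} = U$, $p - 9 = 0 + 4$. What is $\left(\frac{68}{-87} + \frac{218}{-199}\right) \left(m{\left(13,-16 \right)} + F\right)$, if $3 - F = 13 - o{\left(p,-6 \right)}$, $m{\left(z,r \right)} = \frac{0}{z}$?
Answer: $\frac{519968}{17313} \approx 30.033$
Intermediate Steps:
$p = 13$ ($p = 9 + \left(0 + 4\right) = 9 + 4 = 13$)
$m{\left(z,r \right)} = 0$
$F = -16$ ($F = 3 - \left(13 - -6\right) = 3 - \left(13 + 6\right) = 3 - 19 = -16$)
$\left(\frac{68}{-87} + \frac{218}{-199}\right) \left(m{\left(13,-16 \right)} + F\right) = \left(\frac{68}{-87} + \frac{218}{-199}\right) \left(0 - 16\right) = \left(68 \left(- \frac{1}{87}\right) + 218 \left(- \frac{1}{199}\right)\right) \left(-16\right) = \left(- \frac{68}{87} - \frac{218}{199}\right) \left(-16\right) = \left(- \frac{32498}{17313}\right) \left(-16\right) = \frac{519968}{17313}$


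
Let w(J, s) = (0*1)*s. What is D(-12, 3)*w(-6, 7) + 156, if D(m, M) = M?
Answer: 156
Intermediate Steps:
w(J, s) = 0 (w(J, s) = 0*s = 0)
D(-12, 3)*w(-6, 7) + 156 = 3*0 + 156 = 0 + 156 = 156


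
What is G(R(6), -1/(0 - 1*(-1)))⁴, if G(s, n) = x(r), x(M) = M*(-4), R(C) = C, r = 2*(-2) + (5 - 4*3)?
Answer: 3748096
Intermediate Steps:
r = -11 (r = -4 + (5 - 12) = -4 - 7 = -11)
x(M) = -4*M
G(s, n) = 44 (G(s, n) = -4*(-11) = 44)
G(R(6), -1/(0 - 1*(-1)))⁴ = 44⁴ = 3748096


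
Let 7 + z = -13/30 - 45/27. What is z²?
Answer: 8281/100 ≈ 82.810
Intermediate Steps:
z = -91/10 (z = -7 + (-13/30 - 45/27) = -7 + (-13*1/30 - 45*1/27) = -7 + (-13/30 - 5/3) = -7 - 21/10 = -91/10 ≈ -9.1000)
z² = (-91/10)² = 8281/100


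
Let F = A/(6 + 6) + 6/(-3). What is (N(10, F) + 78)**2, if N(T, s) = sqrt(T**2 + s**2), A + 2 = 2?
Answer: 6188 + 312*sqrt(26) ≈ 7778.9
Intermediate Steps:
A = 0 (A = -2 + 2 = 0)
F = -2 (F = 0/(6 + 6) + 6/(-3) = 0/12 + 6*(-1/3) = 0*(1/12) - 2 = 0 - 2 = -2)
(N(10, F) + 78)**2 = (sqrt(10**2 + (-2)**2) + 78)**2 = (sqrt(100 + 4) + 78)**2 = (sqrt(104) + 78)**2 = (2*sqrt(26) + 78)**2 = (78 + 2*sqrt(26))**2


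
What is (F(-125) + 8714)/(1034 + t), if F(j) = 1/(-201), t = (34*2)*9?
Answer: 1751513/330846 ≈ 5.2940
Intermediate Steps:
t = 612 (t = 68*9 = 612)
F(j) = -1/201
(F(-125) + 8714)/(1034 + t) = (-1/201 + 8714)/(1034 + 612) = (1751513/201)/1646 = (1751513/201)*(1/1646) = 1751513/330846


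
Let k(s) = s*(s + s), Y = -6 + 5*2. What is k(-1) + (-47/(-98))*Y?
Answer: 192/49 ≈ 3.9184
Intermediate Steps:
Y = 4 (Y = -6 + 10 = 4)
k(s) = 2*s² (k(s) = s*(2*s) = 2*s²)
k(-1) + (-47/(-98))*Y = 2*(-1)² - 47/(-98)*4 = 2*1 - 47*(-1/98)*4 = 2 + (47/98)*4 = 2 + 94/49 = 192/49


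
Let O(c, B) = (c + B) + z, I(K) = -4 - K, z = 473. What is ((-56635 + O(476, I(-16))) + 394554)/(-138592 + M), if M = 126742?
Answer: -11296/395 ≈ -28.597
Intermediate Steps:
O(c, B) = 473 + B + c (O(c, B) = (c + B) + 473 = (B + c) + 473 = 473 + B + c)
((-56635 + O(476, I(-16))) + 394554)/(-138592 + M) = ((-56635 + (473 + (-4 - 1*(-16)) + 476)) + 394554)/(-138592 + 126742) = ((-56635 + (473 + (-4 + 16) + 476)) + 394554)/(-11850) = ((-56635 + (473 + 12 + 476)) + 394554)*(-1/11850) = ((-56635 + 961) + 394554)*(-1/11850) = (-55674 + 394554)*(-1/11850) = 338880*(-1/11850) = -11296/395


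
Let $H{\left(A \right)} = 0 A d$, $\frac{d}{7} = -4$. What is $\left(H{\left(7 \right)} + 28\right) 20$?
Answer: $560$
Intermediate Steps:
$d = -28$ ($d = 7 \left(-4\right) = -28$)
$H{\left(A \right)} = 0$ ($H{\left(A \right)} = 0 A \left(-28\right) = 0 \left(-28\right) = 0$)
$\left(H{\left(7 \right)} + 28\right) 20 = \left(0 + 28\right) 20 = 28 \cdot 20 = 560$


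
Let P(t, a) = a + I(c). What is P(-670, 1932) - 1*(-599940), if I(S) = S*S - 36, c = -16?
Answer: 602092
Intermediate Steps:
I(S) = -36 + S² (I(S) = S² - 36 = -36 + S²)
P(t, a) = 220 + a (P(t, a) = a + (-36 + (-16)²) = a + (-36 + 256) = a + 220 = 220 + a)
P(-670, 1932) - 1*(-599940) = (220 + 1932) - 1*(-599940) = 2152 + 599940 = 602092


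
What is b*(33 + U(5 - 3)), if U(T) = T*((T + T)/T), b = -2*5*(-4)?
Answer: 1480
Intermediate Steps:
b = 40 (b = -10*(-4) = 40)
U(T) = 2*T (U(T) = T*((2*T)/T) = T*2 = 2*T)
b*(33 + U(5 - 3)) = 40*(33 + 2*(5 - 3)) = 40*(33 + 2*2) = 40*(33 + 4) = 40*37 = 1480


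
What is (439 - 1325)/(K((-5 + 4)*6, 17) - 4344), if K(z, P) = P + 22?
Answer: 886/4305 ≈ 0.20581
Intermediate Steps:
K(z, P) = 22 + P
(439 - 1325)/(K((-5 + 4)*6, 17) - 4344) = (439 - 1325)/((22 + 17) - 4344) = -886/(39 - 4344) = -886/(-4305) = -886*(-1/4305) = 886/4305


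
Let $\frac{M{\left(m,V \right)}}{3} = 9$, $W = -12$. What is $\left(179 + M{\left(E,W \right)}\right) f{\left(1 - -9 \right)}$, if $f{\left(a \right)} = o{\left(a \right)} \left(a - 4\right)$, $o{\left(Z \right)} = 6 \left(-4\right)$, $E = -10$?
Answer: $-29664$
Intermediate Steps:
$o{\left(Z \right)} = -24$
$M{\left(m,V \right)} = 27$ ($M{\left(m,V \right)} = 3 \cdot 9 = 27$)
$f{\left(a \right)} = 96 - 24 a$ ($f{\left(a \right)} = - 24 \left(a - 4\right) = - 24 \left(-4 + a\right) = 96 - 24 a$)
$\left(179 + M{\left(E,W \right)}\right) f{\left(1 - -9 \right)} = \left(179 + 27\right) \left(96 - 24 \left(1 - -9\right)\right) = 206 \left(96 - 24 \left(1 + 9\right)\right) = 206 \left(96 - 240\right) = 206 \left(-144\right) = -29664$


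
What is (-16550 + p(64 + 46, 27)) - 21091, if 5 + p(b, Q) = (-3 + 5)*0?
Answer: -37646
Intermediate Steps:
p(b, Q) = -5 (p(b, Q) = -5 + (-3 + 5)*0 = -5 + 2*0 = -5 + 0 = -5)
(-16550 + p(64 + 46, 27)) - 21091 = (-16550 - 5) - 21091 = -16555 - 21091 = -37646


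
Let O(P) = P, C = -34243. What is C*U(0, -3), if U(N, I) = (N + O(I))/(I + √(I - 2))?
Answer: -308187/14 - 102729*I*√5/14 ≈ -22013.0 - 16408.0*I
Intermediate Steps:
U(N, I) = (I + N)/(I + √(-2 + I)) (U(N, I) = (N + I)/(I + √(I - 2)) = (I + N)/(I + √(-2 + I)))
C*U(0, -3) = -34243*(-3 + 0)/(-3 + √(-2 - 3)) = -34243*(-3)/(-3 + √(-5)) = -34243*(-3)/(-3 + I*√5) = -(-102729)/(-3 + I*√5) = 102729/(-3 + I*√5)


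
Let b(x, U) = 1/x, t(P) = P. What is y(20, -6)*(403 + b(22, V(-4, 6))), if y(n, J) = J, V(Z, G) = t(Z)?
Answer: -26601/11 ≈ -2418.3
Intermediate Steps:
V(Z, G) = Z
y(20, -6)*(403 + b(22, V(-4, 6))) = -6*(403 + 1/22) = -6*8867/22 = -26601/11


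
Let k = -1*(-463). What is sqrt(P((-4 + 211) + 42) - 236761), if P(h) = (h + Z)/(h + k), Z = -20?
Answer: I*sqrt(30006101334)/356 ≈ 486.58*I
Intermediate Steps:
k = 463
P(h) = (-20 + h)/(463 + h) (P(h) = (h - 20)/(h + 463) = (-20 + h)/(463 + h))
sqrt(P((-4 + 211) + 42) - 236761) = sqrt((-20 + ((-4 + 211) + 42))/(463 + ((-4 + 211) + 42)) - 236761) = sqrt((-20 + (207 + 42))/(463 + (207 + 42)) - 236761) = sqrt((-20 + 249)/(463 + 249) - 236761) = sqrt(229/712 - 236761) = sqrt(-168573603/712) = I*sqrt(30006101334)/356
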